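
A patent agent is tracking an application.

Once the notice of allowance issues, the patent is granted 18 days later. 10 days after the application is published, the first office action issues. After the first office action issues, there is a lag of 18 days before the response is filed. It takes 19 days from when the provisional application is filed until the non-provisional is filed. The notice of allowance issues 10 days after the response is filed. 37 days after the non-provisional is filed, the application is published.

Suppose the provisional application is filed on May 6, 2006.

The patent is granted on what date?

August 26, 2006

The provisional application is filed: May 6, 2006.
The non-provisional is filed: May 6, 2006 + 19 days = May 25, 2006.
The application is published: May 25, 2006 + 37 days = Jul 1, 2006.
The first office action issues: Jul 1, 2006 + 10 days = Jul 11, 2006.
The response is filed: Jul 11, 2006 + 18 days = Jul 29, 2006.
The notice of allowance issues: Jul 29, 2006 + 10 days = Aug 8, 2006.
The patent is granted: Aug 8, 2006 + 18 days = Aug 26, 2006.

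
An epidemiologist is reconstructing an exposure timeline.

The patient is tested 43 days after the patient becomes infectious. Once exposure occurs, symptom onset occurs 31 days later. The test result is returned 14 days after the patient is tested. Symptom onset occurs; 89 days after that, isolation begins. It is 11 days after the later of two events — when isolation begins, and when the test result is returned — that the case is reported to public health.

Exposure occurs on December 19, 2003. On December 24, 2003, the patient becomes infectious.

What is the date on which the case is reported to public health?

Exposure occurs: Dec 19, 2003.
Symptom onset occurs: Dec 19, 2003 + 31 days = Jan 19, 2004.
Isolation begins: Jan 19, 2004 + 89 days = Apr 17, 2004.
The patient becomes infectious: Dec 24, 2003.
The patient is tested: Dec 24, 2003 + 43 days = Feb 5, 2004.
The test result is returned: Feb 5, 2004 + 14 days = Feb 19, 2004.
Both prerequisites met — isolation begins (Apr 17, 2004), the test result is returned (Feb 19, 2004); the later is Apr 17, 2004.
The case is reported to public health: Apr 17, 2004 + 11 days = Apr 28, 2004.

April 28, 2004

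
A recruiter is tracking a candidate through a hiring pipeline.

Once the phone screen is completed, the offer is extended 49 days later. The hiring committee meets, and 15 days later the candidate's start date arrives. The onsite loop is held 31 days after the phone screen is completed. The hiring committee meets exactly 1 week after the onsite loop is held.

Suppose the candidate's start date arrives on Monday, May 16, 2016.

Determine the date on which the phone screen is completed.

Thursday, March 24, 2016

The candidate's start date arrives: May 16, 2016.
The hiring committee meets: May 16, 2016 − 15 days = May 1, 2016.
The onsite loop is held: May 1, 2016 − 1 week = Apr 24, 2016.
The phone screen is completed: Apr 24, 2016 − 31 days = Mar 24, 2016.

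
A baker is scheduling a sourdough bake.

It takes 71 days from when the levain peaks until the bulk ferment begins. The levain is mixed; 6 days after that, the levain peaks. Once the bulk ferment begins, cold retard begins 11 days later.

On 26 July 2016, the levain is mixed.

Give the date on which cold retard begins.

22 October 2016

The levain is mixed: Jul 26, 2016.
The levain peaks: Jul 26, 2016 + 6 days = Aug 1, 2016.
The bulk ferment begins: Aug 1, 2016 + 71 days = Oct 11, 2016.
Cold retard begins: Oct 11, 2016 + 11 days = Oct 22, 2016.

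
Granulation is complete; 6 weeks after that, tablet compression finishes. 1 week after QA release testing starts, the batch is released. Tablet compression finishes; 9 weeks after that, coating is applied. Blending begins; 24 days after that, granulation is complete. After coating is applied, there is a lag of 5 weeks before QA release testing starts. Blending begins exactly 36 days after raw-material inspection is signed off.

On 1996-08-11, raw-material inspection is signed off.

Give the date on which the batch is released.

Raw-material inspection is signed off: Aug 11, 1996.
Blending begins: Aug 11, 1996 + 36 days = Sep 16, 1996.
Granulation is complete: Sep 16, 1996 + 24 days = Oct 10, 1996.
Tablet compression finishes: Oct 10, 1996 + 6 weeks = Nov 21, 1996.
Coating is applied: Nov 21, 1996 + 9 weeks = Jan 23, 1997.
QA release testing starts: Jan 23, 1997 + 5 weeks = Feb 27, 1997.
The batch is released: Feb 27, 1997 + 1 week = Mar 6, 1997.

1997-03-06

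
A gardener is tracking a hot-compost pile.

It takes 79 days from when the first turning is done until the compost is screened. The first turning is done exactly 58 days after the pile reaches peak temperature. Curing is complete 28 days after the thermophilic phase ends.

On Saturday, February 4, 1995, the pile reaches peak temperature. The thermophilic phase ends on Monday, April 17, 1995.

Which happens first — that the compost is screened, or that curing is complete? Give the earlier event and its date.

The pile reaches peak temperature: Feb 4, 1995.
The first turning is done: Feb 4, 1995 + 58 days = Apr 3, 1995.
The compost is screened: Apr 3, 1995 + 79 days = Jun 21, 1995.
The thermophilic phase ends: Apr 17, 1995.
Curing is complete: Apr 17, 1995 + 28 days = May 15, 1995.
Comparing: the compost is screened on Jun 21, 1995 vs curing is complete on May 15, 1995. Earlier: curing is complete.

Curing is complete — Monday, May 15, 1995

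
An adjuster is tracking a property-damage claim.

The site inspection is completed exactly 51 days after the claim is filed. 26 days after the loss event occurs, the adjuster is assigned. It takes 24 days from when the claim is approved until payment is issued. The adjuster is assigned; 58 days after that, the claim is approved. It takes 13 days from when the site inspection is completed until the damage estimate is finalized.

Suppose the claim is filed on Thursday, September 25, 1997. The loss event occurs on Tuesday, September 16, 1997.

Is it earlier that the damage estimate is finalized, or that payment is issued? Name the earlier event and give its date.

The damage estimate is finalized — Friday, November 28, 1997

The claim is filed: Sep 25, 1997.
The site inspection is completed: Sep 25, 1997 + 51 days = Nov 15, 1997.
The damage estimate is finalized: Nov 15, 1997 + 13 days = Nov 28, 1997.
The loss event occurs: Sep 16, 1997.
The adjuster is assigned: Sep 16, 1997 + 26 days = Oct 12, 1997.
The claim is approved: Oct 12, 1997 + 58 days = Dec 9, 1997.
Payment is issued: Dec 9, 1997 + 24 days = Jan 2, 1998.
Comparing: the damage estimate is finalized on Nov 28, 1997 vs payment is issued on Jan 2, 1998. Earlier: the damage estimate is finalized.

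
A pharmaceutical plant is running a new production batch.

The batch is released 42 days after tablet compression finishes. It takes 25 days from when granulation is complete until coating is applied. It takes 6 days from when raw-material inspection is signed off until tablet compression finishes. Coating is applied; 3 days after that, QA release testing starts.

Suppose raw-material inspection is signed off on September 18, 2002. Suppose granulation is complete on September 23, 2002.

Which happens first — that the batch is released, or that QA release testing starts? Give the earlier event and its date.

Raw-material inspection is signed off: Sep 18, 2002.
Tablet compression finishes: Sep 18, 2002 + 6 days = Sep 24, 2002.
The batch is released: Sep 24, 2002 + 42 days = Nov 5, 2002.
Granulation is complete: Sep 23, 2002.
Coating is applied: Sep 23, 2002 + 25 days = Oct 18, 2002.
QA release testing starts: Oct 18, 2002 + 3 days = Oct 21, 2002.
Comparing: the batch is released on Nov 5, 2002 vs QA release testing starts on Oct 21, 2002. Earlier: QA release testing starts.

QA release testing starts — October 21, 2002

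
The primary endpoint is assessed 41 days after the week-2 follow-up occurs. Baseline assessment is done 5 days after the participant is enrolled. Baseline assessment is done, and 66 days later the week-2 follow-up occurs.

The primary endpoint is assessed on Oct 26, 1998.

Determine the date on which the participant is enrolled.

Jul 6, 1998

The primary endpoint is assessed: Oct 26, 1998.
The week-2 follow-up occurs: Oct 26, 1998 − 41 days = Sep 15, 1998.
Baseline assessment is done: Sep 15, 1998 − 66 days = Jul 11, 1998.
The participant is enrolled: Jul 11, 1998 − 5 days = Jul 6, 1998.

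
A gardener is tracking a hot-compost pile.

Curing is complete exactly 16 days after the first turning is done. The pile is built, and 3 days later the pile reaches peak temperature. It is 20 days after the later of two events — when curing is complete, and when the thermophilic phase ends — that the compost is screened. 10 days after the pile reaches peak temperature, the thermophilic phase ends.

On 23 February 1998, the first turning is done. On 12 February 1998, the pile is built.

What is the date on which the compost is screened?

31 March 1998

The first turning is done: Feb 23, 1998.
Curing is complete: Feb 23, 1998 + 16 days = Mar 11, 1998.
The pile is built: Feb 12, 1998.
The pile reaches peak temperature: Feb 12, 1998 + 3 days = Feb 15, 1998.
The thermophilic phase ends: Feb 15, 1998 + 10 days = Feb 25, 1998.
Both prerequisites met — curing is complete (Mar 11, 1998), the thermophilic phase ends (Feb 25, 1998); the later is Mar 11, 1998.
The compost is screened: Mar 11, 1998 + 20 days = Mar 31, 1998.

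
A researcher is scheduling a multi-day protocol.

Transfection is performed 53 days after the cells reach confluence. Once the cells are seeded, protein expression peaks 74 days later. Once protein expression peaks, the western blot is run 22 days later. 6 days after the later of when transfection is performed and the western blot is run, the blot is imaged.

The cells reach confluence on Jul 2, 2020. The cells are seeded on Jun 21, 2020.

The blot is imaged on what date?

Oct 1, 2020

The cells reach confluence: Jul 2, 2020.
Transfection is performed: Jul 2, 2020 + 53 days = Aug 24, 2020.
The cells are seeded: Jun 21, 2020.
Protein expression peaks: Jun 21, 2020 + 74 days = Sep 3, 2020.
The western blot is run: Sep 3, 2020 + 22 days = Sep 25, 2020.
Both prerequisites met — transfection is performed (Aug 24, 2020), the western blot is run (Sep 25, 2020); the later is Sep 25, 2020.
The blot is imaged: Sep 25, 2020 + 6 days = Oct 1, 2020.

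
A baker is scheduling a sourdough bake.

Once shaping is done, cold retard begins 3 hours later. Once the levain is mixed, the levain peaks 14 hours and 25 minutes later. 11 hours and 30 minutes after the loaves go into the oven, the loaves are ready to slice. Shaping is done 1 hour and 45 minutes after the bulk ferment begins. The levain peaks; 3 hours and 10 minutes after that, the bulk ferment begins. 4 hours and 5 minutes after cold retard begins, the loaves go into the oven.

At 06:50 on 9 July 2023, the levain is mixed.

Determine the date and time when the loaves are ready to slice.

The levain is mixed: 06:50 Jul 9, 2023.
The levain peaks: 06:50 Jul 9, 2023 + 14h25m = 21:15 Jul 9, 2023.
The bulk ferment begins: 21:15 Jul 9, 2023 + 3h10m = 00:25 Jul 10, 2023.
Shaping is done: 00:25 Jul 10, 2023 + 1h45m = 02:10 Jul 10, 2023.
Cold retard begins: 02:10 Jul 10, 2023 + 3h = 05:10 Jul 10, 2023.
The loaves go into the oven: 05:10 Jul 10, 2023 + 4h05m = 09:15 Jul 10, 2023.
The loaves are ready to slice: 09:15 Jul 10, 2023 + 11h30m = 20:45 Jul 10, 2023.

20:45 on 10 July 2023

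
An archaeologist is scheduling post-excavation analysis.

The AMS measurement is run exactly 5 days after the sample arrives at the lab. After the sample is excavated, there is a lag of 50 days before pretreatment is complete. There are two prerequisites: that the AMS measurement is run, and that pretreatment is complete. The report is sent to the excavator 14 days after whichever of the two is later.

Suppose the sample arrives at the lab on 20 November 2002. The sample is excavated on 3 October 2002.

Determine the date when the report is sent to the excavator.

The sample arrives at the lab: Nov 20, 2002.
The AMS measurement is run: Nov 20, 2002 + 5 days = Nov 25, 2002.
The sample is excavated: Oct 3, 2002.
Pretreatment is complete: Oct 3, 2002 + 50 days = Nov 22, 2002.
Both prerequisites met — the AMS measurement is run (Nov 25, 2002), pretreatment is complete (Nov 22, 2002); the later is Nov 25, 2002.
The report is sent to the excavator: Nov 25, 2002 + 14 days = Dec 9, 2002.

9 December 2002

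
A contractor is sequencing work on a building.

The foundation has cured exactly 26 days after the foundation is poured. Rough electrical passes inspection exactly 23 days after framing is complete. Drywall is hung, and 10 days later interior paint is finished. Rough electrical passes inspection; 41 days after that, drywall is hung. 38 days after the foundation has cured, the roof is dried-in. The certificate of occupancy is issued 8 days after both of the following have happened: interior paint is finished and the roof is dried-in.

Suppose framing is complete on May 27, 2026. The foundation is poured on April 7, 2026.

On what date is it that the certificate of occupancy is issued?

August 17, 2026

Framing is complete: May 27, 2026.
Rough electrical passes inspection: May 27, 2026 + 23 days = Jun 19, 2026.
Drywall is hung: Jun 19, 2026 + 41 days = Jul 30, 2026.
Interior paint is finished: Jul 30, 2026 + 10 days = Aug 9, 2026.
The foundation is poured: Apr 7, 2026.
The foundation has cured: Apr 7, 2026 + 26 days = May 3, 2026.
The roof is dried-in: May 3, 2026 + 38 days = Jun 10, 2026.
Both prerequisites met — interior paint is finished (Aug 9, 2026), the roof is dried-in (Jun 10, 2026); the later is Aug 9, 2026.
The certificate of occupancy is issued: Aug 9, 2026 + 8 days = Aug 17, 2026.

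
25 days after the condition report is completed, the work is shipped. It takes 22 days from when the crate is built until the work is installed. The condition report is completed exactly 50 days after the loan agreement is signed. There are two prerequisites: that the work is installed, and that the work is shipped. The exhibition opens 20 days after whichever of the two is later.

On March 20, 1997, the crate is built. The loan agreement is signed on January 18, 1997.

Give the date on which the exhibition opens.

May 1, 1997

The crate is built: Mar 20, 1997.
The work is installed: Mar 20, 1997 + 22 days = Apr 11, 1997.
The loan agreement is signed: Jan 18, 1997.
The condition report is completed: Jan 18, 1997 + 50 days = Mar 9, 1997.
The work is shipped: Mar 9, 1997 + 25 days = Apr 3, 1997.
Both prerequisites met — the work is installed (Apr 11, 1997), the work is shipped (Apr 3, 1997); the later is Apr 11, 1997.
The exhibition opens: Apr 11, 1997 + 20 days = May 1, 1997.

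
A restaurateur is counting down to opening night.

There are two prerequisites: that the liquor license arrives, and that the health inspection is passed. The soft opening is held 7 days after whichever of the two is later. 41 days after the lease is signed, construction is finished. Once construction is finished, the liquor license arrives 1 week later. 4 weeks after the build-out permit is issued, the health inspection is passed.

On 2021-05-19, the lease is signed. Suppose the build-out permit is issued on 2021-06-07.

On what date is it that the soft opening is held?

The lease is signed: May 19, 2021.
Construction is finished: May 19, 2021 + 41 days = Jun 29, 2021.
The liquor license arrives: Jun 29, 2021 + 1 week = Jul 6, 2021.
The build-out permit is issued: Jun 7, 2021.
The health inspection is passed: Jun 7, 2021 + 4 weeks = Jul 5, 2021.
Both prerequisites met — the liquor license arrives (Jul 6, 2021), the health inspection is passed (Jul 5, 2021); the later is Jul 6, 2021.
The soft opening is held: Jul 6, 2021 + 7 days = Jul 13, 2021.

2021-07-13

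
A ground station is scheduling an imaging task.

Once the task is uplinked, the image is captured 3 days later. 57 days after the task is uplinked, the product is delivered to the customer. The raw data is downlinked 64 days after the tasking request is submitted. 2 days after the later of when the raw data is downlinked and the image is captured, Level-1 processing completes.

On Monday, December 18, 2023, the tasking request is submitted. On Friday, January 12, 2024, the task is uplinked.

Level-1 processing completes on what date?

The tasking request is submitted: Dec 18, 2023.
The raw data is downlinked: Dec 18, 2023 + 64 days = Feb 20, 2024.
The task is uplinked: Jan 12, 2024.
The image is captured: Jan 12, 2024 + 3 days = Jan 15, 2024.
Both prerequisites met — the raw data is downlinked (Feb 20, 2024), the image is captured (Jan 15, 2024); the later is Feb 20, 2024.
Level-1 processing completes: Feb 20, 2024 + 2 days = Feb 22, 2024.

Thursday, February 22, 2024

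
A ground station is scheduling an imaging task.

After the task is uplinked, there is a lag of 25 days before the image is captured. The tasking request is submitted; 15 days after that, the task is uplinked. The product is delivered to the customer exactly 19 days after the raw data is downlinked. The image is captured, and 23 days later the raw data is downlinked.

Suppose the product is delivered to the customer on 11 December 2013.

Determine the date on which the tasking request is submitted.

The product is delivered to the customer: Dec 11, 2013.
The raw data is downlinked: Dec 11, 2013 − 19 days = Nov 22, 2013.
The image is captured: Nov 22, 2013 − 23 days = Oct 30, 2013.
The task is uplinked: Oct 30, 2013 − 25 days = Oct 5, 2013.
The tasking request is submitted: Oct 5, 2013 − 15 days = Sep 20, 2013.

20 September 2013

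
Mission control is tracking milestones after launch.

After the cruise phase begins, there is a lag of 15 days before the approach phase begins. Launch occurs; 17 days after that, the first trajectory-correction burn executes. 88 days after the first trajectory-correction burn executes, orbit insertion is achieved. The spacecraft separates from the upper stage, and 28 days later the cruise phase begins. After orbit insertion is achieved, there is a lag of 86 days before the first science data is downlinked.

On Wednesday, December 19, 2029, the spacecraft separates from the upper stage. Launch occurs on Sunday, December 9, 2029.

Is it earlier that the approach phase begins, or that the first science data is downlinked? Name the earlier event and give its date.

The spacecraft separates from the upper stage: Dec 19, 2029.
The cruise phase begins: Dec 19, 2029 + 28 days = Jan 16, 2030.
The approach phase begins: Jan 16, 2030 + 15 days = Jan 31, 2030.
Launch occurs: Dec 9, 2029.
The first trajectory-correction burn executes: Dec 9, 2029 + 17 days = Dec 26, 2029.
Orbit insertion is achieved: Dec 26, 2029 + 88 days = Mar 24, 2030.
The first science data is downlinked: Mar 24, 2030 + 86 days = Jun 18, 2030.
Comparing: the approach phase begins on Jan 31, 2030 vs the first science data is downlinked on Jun 18, 2030. Earlier: the approach phase begins.

The approach phase begins — Thursday, January 31, 2030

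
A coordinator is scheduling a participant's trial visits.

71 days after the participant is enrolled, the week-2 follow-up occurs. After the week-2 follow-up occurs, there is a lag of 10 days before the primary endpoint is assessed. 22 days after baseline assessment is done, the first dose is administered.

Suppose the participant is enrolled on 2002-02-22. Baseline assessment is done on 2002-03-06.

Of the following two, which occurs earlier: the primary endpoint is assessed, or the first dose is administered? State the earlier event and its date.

The first dose is administered — 2002-03-28

The participant is enrolled: Feb 22, 2002.
The week-2 follow-up occurs: Feb 22, 2002 + 71 days = May 4, 2002.
The primary endpoint is assessed: May 4, 2002 + 10 days = May 14, 2002.
Baseline assessment is done: Mar 6, 2002.
The first dose is administered: Mar 6, 2002 + 22 days = Mar 28, 2002.
Comparing: the primary endpoint is assessed on May 14, 2002 vs the first dose is administered on Mar 28, 2002. Earlier: the first dose is administered.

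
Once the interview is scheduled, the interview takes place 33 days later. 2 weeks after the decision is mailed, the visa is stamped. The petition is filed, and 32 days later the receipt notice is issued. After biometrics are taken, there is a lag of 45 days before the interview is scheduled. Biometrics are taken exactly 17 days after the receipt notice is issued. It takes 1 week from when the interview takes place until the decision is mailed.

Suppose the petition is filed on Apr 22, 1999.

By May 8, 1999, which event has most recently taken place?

The petition is filed

The petition is filed: Apr 22, 1999.
The receipt notice is issued: Apr 22, 1999 + 32 days = May 24, 1999.
Biometrics are taken: May 24, 1999 + 17 days = Jun 10, 1999.
The interview is scheduled: Jun 10, 1999 + 45 days = Jul 25, 1999.
The interview takes place: Jul 25, 1999 + 33 days = Aug 27, 1999.
The decision is mailed: Aug 27, 1999 + 1 week = Sep 3, 1999.
The visa is stamped: Sep 3, 1999 + 2 weeks = Sep 17, 1999.
May 8, 1999 falls between when the petition is filed (Apr 22, 1999) and when the receipt notice is issued (May 24, 1999).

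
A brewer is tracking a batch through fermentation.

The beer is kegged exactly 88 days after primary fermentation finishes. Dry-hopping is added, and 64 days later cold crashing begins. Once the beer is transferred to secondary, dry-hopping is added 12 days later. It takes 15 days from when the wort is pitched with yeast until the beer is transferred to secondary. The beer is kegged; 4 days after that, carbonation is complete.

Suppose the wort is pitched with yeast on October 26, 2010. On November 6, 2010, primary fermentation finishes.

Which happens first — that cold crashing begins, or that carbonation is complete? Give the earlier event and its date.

The wort is pitched with yeast: Oct 26, 2010.
The beer is transferred to secondary: Oct 26, 2010 + 15 days = Nov 10, 2010.
Dry-hopping is added: Nov 10, 2010 + 12 days = Nov 22, 2010.
Cold crashing begins: Nov 22, 2010 + 64 days = Jan 25, 2011.
Primary fermentation finishes: Nov 6, 2010.
The beer is kegged: Nov 6, 2010 + 88 days = Feb 2, 2011.
Carbonation is complete: Feb 2, 2011 + 4 days = Feb 6, 2011.
Comparing: cold crashing begins on Jan 25, 2011 vs carbonation is complete on Feb 6, 2011. Earlier: cold crashing begins.

Cold crashing begins — January 25, 2011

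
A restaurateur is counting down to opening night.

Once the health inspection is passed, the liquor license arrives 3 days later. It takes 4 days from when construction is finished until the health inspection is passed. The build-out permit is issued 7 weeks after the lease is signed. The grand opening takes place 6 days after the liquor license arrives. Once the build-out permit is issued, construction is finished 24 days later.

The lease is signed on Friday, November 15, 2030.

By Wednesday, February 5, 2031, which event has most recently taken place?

The liquor license arrives

The lease is signed: Nov 15, 2030.
The build-out permit is issued: Nov 15, 2030 + 7 weeks = Jan 3, 2031.
Construction is finished: Jan 3, 2031 + 24 days = Jan 27, 2031.
The health inspection is passed: Jan 27, 2031 + 4 days = Jan 31, 2031.
The liquor license arrives: Jan 31, 2031 + 3 days = Feb 3, 2031.
The grand opening takes place: Feb 3, 2031 + 6 days = Feb 9, 2031.
Feb 5, 2031 falls between when the liquor license arrives (Feb 3, 2031) and when the grand opening takes place (Feb 9, 2031).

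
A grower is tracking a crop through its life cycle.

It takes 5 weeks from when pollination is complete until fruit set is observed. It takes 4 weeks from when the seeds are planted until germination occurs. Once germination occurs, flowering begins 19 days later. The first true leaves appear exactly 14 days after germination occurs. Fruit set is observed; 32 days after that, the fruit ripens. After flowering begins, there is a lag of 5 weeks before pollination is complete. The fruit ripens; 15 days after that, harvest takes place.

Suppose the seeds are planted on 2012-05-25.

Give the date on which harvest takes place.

The seeds are planted: May 25, 2012.
Germination occurs: May 25, 2012 + 4 weeks = Jun 22, 2012.
Flowering begins: Jun 22, 2012 + 19 days = Jul 11, 2012.
Pollination is complete: Jul 11, 2012 + 5 weeks = Aug 15, 2012.
Fruit set is observed: Aug 15, 2012 + 5 weeks = Sep 19, 2012.
The fruit ripens: Sep 19, 2012 + 32 days = Oct 21, 2012.
Harvest takes place: Oct 21, 2012 + 15 days = Nov 5, 2012.

2012-11-05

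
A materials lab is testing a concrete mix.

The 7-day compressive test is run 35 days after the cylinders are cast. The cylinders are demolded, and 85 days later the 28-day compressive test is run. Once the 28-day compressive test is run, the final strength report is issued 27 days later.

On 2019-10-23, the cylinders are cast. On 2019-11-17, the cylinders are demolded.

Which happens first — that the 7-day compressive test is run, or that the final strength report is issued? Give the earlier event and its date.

The cylinders are cast: Oct 23, 2019.
The 7-day compressive test is run: Oct 23, 2019 + 35 days = Nov 27, 2019.
The cylinders are demolded: Nov 17, 2019.
The 28-day compressive test is run: Nov 17, 2019 + 85 days = Feb 10, 2020.
The final strength report is issued: Feb 10, 2020 + 27 days = Mar 8, 2020.
Comparing: the 7-day compressive test is run on Nov 27, 2019 vs the final strength report is issued on Mar 8, 2020. Earlier: the 7-day compressive test is run.

The 7-day compressive test is run — 2019-11-27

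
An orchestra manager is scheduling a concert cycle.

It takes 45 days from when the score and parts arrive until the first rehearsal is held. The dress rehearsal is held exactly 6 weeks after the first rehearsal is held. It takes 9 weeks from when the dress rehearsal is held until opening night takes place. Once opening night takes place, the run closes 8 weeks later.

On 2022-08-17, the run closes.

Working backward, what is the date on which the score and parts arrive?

The run closes: Aug 17, 2022.
Opening night takes place: Aug 17, 2022 − 8 weeks = Jun 22, 2022.
The dress rehearsal is held: Jun 22, 2022 − 9 weeks = Apr 20, 2022.
The first rehearsal is held: Apr 20, 2022 − 6 weeks = Mar 9, 2022.
The score and parts arrive: Mar 9, 2022 − 45 days = Jan 23, 2022.

2022-01-23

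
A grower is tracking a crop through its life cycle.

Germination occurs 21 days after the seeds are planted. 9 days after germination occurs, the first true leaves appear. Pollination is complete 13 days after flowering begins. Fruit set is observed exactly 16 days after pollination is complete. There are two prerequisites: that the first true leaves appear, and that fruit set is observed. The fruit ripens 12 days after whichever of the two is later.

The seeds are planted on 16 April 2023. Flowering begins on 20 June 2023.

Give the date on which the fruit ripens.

The seeds are planted: Apr 16, 2023.
Germination occurs: Apr 16, 2023 + 21 days = May 7, 2023.
The first true leaves appear: May 7, 2023 + 9 days = May 16, 2023.
Flowering begins: Jun 20, 2023.
Pollination is complete: Jun 20, 2023 + 13 days = Jul 3, 2023.
Fruit set is observed: Jul 3, 2023 + 16 days = Jul 19, 2023.
Both prerequisites met — the first true leaves appear (May 16, 2023), fruit set is observed (Jul 19, 2023); the later is Jul 19, 2023.
The fruit ripens: Jul 19, 2023 + 12 days = Jul 31, 2023.

31 July 2023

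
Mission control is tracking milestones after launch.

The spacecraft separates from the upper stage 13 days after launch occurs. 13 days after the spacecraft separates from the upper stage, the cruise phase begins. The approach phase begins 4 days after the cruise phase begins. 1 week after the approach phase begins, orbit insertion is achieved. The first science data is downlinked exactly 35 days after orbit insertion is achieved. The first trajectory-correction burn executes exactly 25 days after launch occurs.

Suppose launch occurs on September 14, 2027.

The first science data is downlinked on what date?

November 25, 2027

Launch occurs: Sep 14, 2027.
The spacecraft separates from the upper stage: Sep 14, 2027 + 13 days = Sep 27, 2027.
The cruise phase begins: Sep 27, 2027 + 13 days = Oct 10, 2027.
The approach phase begins: Oct 10, 2027 + 4 days = Oct 14, 2027.
Orbit insertion is achieved: Oct 14, 2027 + 1 week = Oct 21, 2027.
The first science data is downlinked: Oct 21, 2027 + 35 days = Nov 25, 2027.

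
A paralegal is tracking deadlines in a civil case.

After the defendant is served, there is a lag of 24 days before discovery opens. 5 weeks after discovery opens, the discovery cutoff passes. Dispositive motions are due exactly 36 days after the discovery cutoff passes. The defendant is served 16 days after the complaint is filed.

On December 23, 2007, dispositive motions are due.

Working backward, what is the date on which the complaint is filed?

September 3, 2007

Dispositive motions are due: Dec 23, 2007.
The discovery cutoff passes: Dec 23, 2007 − 36 days = Nov 17, 2007.
Discovery opens: Nov 17, 2007 − 5 weeks = Oct 13, 2007.
The defendant is served: Oct 13, 2007 − 24 days = Sep 19, 2007.
The complaint is filed: Sep 19, 2007 − 16 days = Sep 3, 2007.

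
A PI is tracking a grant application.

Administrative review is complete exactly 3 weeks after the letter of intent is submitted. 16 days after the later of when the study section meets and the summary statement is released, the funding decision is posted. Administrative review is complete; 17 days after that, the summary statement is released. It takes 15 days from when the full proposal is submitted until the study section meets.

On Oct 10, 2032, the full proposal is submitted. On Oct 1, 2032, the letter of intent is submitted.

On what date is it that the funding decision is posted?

The full proposal is submitted: Oct 10, 2032.
The study section meets: Oct 10, 2032 + 15 days = Oct 25, 2032.
The letter of intent is submitted: Oct 1, 2032.
Administrative review is complete: Oct 1, 2032 + 3 weeks = Oct 22, 2032.
The summary statement is released: Oct 22, 2032 + 17 days = Nov 8, 2032.
Both prerequisites met — the study section meets (Oct 25, 2032), the summary statement is released (Nov 8, 2032); the later is Nov 8, 2032.
The funding decision is posted: Nov 8, 2032 + 16 days = Nov 24, 2032.

Nov 24, 2032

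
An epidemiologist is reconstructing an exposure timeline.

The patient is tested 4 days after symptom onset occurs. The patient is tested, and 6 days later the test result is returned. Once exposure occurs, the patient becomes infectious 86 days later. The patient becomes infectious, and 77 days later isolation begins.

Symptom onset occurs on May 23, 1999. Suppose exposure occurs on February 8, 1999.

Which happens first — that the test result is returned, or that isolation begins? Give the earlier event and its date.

Symptom onset occurs: May 23, 1999.
The patient is tested: May 23, 1999 + 4 days = May 27, 1999.
The test result is returned: May 27, 1999 + 6 days = Jun 2, 1999.
Exposure occurs: Feb 8, 1999.
The patient becomes infectious: Feb 8, 1999 + 86 days = May 5, 1999.
Isolation begins: May 5, 1999 + 77 days = Jul 21, 1999.
Comparing: the test result is returned on Jun 2, 1999 vs isolation begins on Jul 21, 1999. Earlier: the test result is returned.

The test result is returned — June 2, 1999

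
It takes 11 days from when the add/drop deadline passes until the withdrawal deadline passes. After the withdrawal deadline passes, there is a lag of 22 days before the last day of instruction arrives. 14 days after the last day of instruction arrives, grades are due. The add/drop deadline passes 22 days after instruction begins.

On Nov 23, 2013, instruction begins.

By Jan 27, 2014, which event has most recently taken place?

Instruction begins: Nov 23, 2013.
The add/drop deadline passes: Nov 23, 2013 + 22 days = Dec 15, 2013.
The withdrawal deadline passes: Dec 15, 2013 + 11 days = Dec 26, 2013.
The last day of instruction arrives: Dec 26, 2013 + 22 days = Jan 17, 2014.
Grades are due: Jan 17, 2014 + 14 days = Jan 31, 2014.
Jan 27, 2014 falls between when the last day of instruction arrives (Jan 17, 2014) and when grades are due (Jan 31, 2014).

The last day of instruction arrives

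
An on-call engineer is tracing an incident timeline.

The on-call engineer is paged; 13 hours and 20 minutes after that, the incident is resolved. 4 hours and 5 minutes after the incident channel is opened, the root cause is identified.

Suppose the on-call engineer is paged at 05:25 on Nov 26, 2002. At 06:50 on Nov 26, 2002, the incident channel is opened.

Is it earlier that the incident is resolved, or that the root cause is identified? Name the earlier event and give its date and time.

The root cause is identified — 10:55 on Nov 26, 2002

The on-call engineer is paged: 05:25 Nov 26, 2002.
The incident is resolved: 05:25 Nov 26, 2002 + 13h20m = 18:45 Nov 26, 2002.
The incident channel is opened: 06:50 Nov 26, 2002.
The root cause is identified: 06:50 Nov 26, 2002 + 4h05m = 10:55 Nov 26, 2002.
Comparing: the incident is resolved at 18:45 Nov 26, 2002 vs the root cause is identified at 10:55 Nov 26, 2002. Earlier: the root cause is identified.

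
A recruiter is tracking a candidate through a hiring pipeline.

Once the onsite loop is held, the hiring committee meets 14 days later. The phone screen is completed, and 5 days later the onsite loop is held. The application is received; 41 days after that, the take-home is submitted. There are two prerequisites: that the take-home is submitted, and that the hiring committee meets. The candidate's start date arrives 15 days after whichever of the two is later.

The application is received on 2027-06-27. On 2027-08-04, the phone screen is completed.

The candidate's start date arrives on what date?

2027-09-07

The application is received: Jun 27, 2027.
The take-home is submitted: Jun 27, 2027 + 41 days = Aug 7, 2027.
The phone screen is completed: Aug 4, 2027.
The onsite loop is held: Aug 4, 2027 + 5 days = Aug 9, 2027.
The hiring committee meets: Aug 9, 2027 + 14 days = Aug 23, 2027.
Both prerequisites met — the take-home is submitted (Aug 7, 2027), the hiring committee meets (Aug 23, 2027); the later is Aug 23, 2027.
The candidate's start date arrives: Aug 23, 2027 + 15 days = Sep 7, 2027.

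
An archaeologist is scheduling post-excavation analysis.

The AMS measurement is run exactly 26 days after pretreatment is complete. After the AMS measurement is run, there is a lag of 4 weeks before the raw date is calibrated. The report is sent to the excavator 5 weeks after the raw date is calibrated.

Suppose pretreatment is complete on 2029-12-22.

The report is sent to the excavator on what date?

Pretreatment is complete: Dec 22, 2029.
The AMS measurement is run: Dec 22, 2029 + 26 days = Jan 17, 2030.
The raw date is calibrated: Jan 17, 2030 + 4 weeks = Feb 14, 2030.
The report is sent to the excavator: Feb 14, 2030 + 5 weeks = Mar 21, 2030.

2030-03-21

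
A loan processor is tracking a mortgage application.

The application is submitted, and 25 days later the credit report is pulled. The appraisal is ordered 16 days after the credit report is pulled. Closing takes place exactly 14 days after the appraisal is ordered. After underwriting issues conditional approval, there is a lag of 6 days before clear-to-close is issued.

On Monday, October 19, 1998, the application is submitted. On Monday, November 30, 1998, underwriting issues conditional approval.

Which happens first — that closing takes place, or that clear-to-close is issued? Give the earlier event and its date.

The application is submitted: Oct 19, 1998.
The credit report is pulled: Oct 19, 1998 + 25 days = Nov 13, 1998.
The appraisal is ordered: Nov 13, 1998 + 16 days = Nov 29, 1998.
Closing takes place: Nov 29, 1998 + 14 days = Dec 13, 1998.
Underwriting issues conditional approval: Nov 30, 1998.
Clear-to-close is issued: Nov 30, 1998 + 6 days = Dec 6, 1998.
Comparing: closing takes place on Dec 13, 1998 vs clear-to-close is issued on Dec 6, 1998. Earlier: clear-to-close is issued.

Clear-to-close is issued — Sunday, December 6, 1998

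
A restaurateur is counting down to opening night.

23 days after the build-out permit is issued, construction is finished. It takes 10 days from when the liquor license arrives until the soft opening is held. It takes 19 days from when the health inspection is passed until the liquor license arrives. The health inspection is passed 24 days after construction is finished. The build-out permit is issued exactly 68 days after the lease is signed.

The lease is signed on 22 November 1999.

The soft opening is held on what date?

The lease is signed: Nov 22, 1999.
The build-out permit is issued: Nov 22, 1999 + 68 days = Jan 29, 2000.
Construction is finished: Jan 29, 2000 + 23 days = Feb 21, 2000.
The health inspection is passed: Feb 21, 2000 + 24 days = Mar 16, 2000.
The liquor license arrives: Mar 16, 2000 + 19 days = Apr 4, 2000.
The soft opening is held: Apr 4, 2000 + 10 days = Apr 14, 2000.

14 April 2000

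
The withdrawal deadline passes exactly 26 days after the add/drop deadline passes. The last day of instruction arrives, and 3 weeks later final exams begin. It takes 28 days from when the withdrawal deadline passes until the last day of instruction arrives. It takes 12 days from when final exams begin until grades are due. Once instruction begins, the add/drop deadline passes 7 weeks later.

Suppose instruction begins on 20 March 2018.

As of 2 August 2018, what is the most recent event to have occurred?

Instruction begins: Mar 20, 2018.
The add/drop deadline passes: Mar 20, 2018 + 7 weeks = May 8, 2018.
The withdrawal deadline passes: May 8, 2018 + 26 days = Jun 3, 2018.
The last day of instruction arrives: Jun 3, 2018 + 28 days = Jul 1, 2018.
Final exams begin: Jul 1, 2018 + 3 weeks = Jul 22, 2018.
Grades are due: Jul 22, 2018 + 12 days = Aug 3, 2018.
Aug 2, 2018 falls between when final exams begin (Jul 22, 2018) and when grades are due (Aug 3, 2018).

Final exams begin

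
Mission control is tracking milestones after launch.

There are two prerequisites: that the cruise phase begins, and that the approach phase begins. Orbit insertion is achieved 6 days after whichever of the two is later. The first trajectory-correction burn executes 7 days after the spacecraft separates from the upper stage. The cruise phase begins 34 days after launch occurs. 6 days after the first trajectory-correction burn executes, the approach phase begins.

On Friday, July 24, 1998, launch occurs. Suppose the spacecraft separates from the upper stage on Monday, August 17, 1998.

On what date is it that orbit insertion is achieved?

Launch occurs: Jul 24, 1998.
The cruise phase begins: Jul 24, 1998 + 34 days = Aug 27, 1998.
The spacecraft separates from the upper stage: Aug 17, 1998.
The first trajectory-correction burn executes: Aug 17, 1998 + 7 days = Aug 24, 1998.
The approach phase begins: Aug 24, 1998 + 6 days = Aug 30, 1998.
Both prerequisites met — the cruise phase begins (Aug 27, 1998), the approach phase begins (Aug 30, 1998); the later is Aug 30, 1998.
Orbit insertion is achieved: Aug 30, 1998 + 6 days = Sep 5, 1998.

Saturday, September 5, 1998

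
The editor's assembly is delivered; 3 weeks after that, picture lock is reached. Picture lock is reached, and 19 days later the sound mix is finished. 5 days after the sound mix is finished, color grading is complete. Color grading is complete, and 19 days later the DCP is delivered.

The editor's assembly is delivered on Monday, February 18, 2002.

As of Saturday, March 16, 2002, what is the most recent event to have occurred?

Picture lock is reached

The editor's assembly is delivered: Feb 18, 2002.
Picture lock is reached: Feb 18, 2002 + 3 weeks = Mar 11, 2002.
The sound mix is finished: Mar 11, 2002 + 19 days = Mar 30, 2002.
Color grading is complete: Mar 30, 2002 + 5 days = Apr 4, 2002.
The DCP is delivered: Apr 4, 2002 + 19 days = Apr 23, 2002.
Mar 16, 2002 falls between when picture lock is reached (Mar 11, 2002) and when the sound mix is finished (Mar 30, 2002).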